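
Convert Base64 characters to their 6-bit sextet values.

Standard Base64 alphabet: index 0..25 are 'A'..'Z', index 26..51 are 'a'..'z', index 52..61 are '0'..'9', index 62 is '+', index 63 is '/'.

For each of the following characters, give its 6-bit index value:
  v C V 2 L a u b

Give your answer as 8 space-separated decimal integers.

Answer: 47 2 21 54 11 26 46 27

Derivation:
'v': a..z range, 26 + ord('v') − ord('a') = 47
'C': A..Z range, ord('C') − ord('A') = 2
'V': A..Z range, ord('V') − ord('A') = 21
'2': 0..9 range, 52 + ord('2') − ord('0') = 54
'L': A..Z range, ord('L') − ord('A') = 11
'a': a..z range, 26 + ord('a') − ord('a') = 26
'u': a..z range, 26 + ord('u') − ord('a') = 46
'b': a..z range, 26 + ord('b') − ord('a') = 27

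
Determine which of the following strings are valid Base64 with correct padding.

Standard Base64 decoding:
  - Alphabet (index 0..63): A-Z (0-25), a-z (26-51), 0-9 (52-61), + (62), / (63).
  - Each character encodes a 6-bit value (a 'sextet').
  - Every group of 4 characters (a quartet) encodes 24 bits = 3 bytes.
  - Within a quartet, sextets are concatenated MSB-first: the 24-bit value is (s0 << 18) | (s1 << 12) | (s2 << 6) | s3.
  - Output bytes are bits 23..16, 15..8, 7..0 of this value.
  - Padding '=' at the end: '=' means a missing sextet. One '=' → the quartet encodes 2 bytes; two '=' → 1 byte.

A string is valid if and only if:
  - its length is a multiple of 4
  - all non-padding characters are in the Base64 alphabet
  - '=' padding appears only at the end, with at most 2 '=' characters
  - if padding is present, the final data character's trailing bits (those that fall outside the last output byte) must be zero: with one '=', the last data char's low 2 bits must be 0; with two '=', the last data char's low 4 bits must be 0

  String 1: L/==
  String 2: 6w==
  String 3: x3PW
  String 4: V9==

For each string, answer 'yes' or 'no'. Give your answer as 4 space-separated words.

String 1: 'L/==' → invalid (bad trailing bits)
String 2: '6w==' → valid
String 3: 'x3PW' → valid
String 4: 'V9==' → invalid (bad trailing bits)

Answer: no yes yes no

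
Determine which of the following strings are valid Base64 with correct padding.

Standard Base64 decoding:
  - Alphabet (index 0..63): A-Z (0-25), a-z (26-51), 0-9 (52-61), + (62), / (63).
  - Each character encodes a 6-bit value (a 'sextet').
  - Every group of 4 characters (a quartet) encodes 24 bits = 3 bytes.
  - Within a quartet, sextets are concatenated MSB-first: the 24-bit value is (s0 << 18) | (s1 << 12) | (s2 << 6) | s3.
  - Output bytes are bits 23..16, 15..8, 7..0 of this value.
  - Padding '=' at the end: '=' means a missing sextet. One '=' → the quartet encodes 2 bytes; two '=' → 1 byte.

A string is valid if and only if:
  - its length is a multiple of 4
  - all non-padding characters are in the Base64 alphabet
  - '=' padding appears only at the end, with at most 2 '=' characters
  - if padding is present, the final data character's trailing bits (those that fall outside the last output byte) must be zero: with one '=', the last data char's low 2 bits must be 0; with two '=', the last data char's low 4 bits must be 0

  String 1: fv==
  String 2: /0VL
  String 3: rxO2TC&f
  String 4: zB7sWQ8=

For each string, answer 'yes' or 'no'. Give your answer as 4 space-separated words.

String 1: 'fv==' → invalid (bad trailing bits)
String 2: '/0VL' → valid
String 3: 'rxO2TC&f' → invalid (bad char(s): ['&'])
String 4: 'zB7sWQ8=' → valid

Answer: no yes no yes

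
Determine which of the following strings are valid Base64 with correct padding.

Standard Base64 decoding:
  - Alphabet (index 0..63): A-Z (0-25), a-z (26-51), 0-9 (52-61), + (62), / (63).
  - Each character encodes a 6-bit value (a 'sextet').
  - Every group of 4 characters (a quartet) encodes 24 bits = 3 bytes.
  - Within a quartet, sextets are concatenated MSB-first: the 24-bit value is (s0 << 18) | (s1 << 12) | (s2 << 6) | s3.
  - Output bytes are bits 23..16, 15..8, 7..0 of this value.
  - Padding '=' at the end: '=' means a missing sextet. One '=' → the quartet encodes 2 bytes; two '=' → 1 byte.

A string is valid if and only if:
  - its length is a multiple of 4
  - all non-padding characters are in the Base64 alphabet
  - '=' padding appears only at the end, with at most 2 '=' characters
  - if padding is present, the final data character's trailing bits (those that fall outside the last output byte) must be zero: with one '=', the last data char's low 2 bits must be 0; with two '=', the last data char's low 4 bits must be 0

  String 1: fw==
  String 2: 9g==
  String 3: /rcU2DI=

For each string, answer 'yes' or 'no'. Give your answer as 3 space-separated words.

String 1: 'fw==' → valid
String 2: '9g==' → valid
String 3: '/rcU2DI=' → valid

Answer: yes yes yes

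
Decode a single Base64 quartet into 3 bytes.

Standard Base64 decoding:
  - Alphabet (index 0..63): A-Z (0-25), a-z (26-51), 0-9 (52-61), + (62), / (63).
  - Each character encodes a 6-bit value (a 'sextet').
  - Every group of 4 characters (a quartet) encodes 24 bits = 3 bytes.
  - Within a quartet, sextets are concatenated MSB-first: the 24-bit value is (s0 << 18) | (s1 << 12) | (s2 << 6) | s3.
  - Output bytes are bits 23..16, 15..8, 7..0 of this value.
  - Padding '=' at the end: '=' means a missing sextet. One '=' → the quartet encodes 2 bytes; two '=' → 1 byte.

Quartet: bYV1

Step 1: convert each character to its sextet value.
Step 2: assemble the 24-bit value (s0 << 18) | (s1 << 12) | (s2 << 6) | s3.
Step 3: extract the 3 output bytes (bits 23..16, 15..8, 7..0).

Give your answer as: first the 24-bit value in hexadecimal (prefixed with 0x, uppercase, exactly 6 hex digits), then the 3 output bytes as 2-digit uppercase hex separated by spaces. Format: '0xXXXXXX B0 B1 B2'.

Answer: 0x6D8575 6D 85 75

Derivation:
Sextets: b=27, Y=24, V=21, 1=53
24-bit: (27<<18) | (24<<12) | (21<<6) | 53
      = 0x6C0000 | 0x018000 | 0x000540 | 0x000035
      = 0x6D8575
Bytes: (v>>16)&0xFF=6D, (v>>8)&0xFF=85, v&0xFF=75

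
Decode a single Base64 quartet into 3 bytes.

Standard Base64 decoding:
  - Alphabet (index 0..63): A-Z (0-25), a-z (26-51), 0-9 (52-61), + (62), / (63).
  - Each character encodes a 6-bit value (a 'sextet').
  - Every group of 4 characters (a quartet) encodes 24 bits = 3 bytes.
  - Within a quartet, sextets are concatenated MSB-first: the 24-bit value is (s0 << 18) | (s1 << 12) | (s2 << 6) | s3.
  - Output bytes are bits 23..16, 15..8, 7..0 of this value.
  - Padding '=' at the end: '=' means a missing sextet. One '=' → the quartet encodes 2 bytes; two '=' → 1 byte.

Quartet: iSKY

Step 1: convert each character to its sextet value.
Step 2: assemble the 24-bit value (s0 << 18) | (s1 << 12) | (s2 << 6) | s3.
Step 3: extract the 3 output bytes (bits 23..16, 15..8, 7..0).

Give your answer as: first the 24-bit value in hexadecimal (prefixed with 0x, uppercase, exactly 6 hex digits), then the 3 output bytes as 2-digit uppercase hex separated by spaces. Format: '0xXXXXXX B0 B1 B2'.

Answer: 0x892298 89 22 98

Derivation:
Sextets: i=34, S=18, K=10, Y=24
24-bit: (34<<18) | (18<<12) | (10<<6) | 24
      = 0x880000 | 0x012000 | 0x000280 | 0x000018
      = 0x892298
Bytes: (v>>16)&0xFF=89, (v>>8)&0xFF=22, v&0xFF=98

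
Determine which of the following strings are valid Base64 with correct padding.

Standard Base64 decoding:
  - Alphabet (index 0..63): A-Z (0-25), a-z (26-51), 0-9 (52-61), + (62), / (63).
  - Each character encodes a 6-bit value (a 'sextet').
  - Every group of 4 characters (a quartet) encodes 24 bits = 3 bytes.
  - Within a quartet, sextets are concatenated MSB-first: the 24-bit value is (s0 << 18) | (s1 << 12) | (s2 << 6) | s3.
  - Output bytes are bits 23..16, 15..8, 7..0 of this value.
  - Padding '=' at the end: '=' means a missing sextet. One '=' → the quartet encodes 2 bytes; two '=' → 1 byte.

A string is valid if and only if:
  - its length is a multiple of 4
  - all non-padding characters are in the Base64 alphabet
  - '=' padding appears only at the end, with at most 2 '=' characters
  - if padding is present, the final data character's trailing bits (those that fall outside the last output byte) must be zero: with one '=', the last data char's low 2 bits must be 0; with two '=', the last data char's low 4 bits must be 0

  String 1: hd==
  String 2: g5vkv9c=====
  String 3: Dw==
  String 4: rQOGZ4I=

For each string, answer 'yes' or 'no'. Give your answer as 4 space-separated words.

Answer: no no yes yes

Derivation:
String 1: 'hd==' → invalid (bad trailing bits)
String 2: 'g5vkv9c=====' → invalid (5 pad chars (max 2))
String 3: 'Dw==' → valid
String 4: 'rQOGZ4I=' → valid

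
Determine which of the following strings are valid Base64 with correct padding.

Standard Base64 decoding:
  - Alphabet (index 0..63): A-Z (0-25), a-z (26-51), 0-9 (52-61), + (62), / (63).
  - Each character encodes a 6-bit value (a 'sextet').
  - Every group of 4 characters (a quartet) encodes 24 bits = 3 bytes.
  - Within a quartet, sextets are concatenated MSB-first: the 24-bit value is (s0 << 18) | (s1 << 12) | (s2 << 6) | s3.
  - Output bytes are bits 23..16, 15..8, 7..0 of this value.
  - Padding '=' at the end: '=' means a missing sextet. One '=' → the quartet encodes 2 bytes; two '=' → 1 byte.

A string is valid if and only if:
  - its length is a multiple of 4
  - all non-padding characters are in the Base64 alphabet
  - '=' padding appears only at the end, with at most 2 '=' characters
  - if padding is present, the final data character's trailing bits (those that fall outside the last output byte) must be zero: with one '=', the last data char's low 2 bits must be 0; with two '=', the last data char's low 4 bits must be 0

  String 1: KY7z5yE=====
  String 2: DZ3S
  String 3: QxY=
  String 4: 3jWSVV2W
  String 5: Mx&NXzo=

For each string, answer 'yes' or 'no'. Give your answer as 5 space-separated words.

String 1: 'KY7z5yE=====' → invalid (5 pad chars (max 2))
String 2: 'DZ3S' → valid
String 3: 'QxY=' → valid
String 4: '3jWSVV2W' → valid
String 5: 'Mx&NXzo=' → invalid (bad char(s): ['&'])

Answer: no yes yes yes no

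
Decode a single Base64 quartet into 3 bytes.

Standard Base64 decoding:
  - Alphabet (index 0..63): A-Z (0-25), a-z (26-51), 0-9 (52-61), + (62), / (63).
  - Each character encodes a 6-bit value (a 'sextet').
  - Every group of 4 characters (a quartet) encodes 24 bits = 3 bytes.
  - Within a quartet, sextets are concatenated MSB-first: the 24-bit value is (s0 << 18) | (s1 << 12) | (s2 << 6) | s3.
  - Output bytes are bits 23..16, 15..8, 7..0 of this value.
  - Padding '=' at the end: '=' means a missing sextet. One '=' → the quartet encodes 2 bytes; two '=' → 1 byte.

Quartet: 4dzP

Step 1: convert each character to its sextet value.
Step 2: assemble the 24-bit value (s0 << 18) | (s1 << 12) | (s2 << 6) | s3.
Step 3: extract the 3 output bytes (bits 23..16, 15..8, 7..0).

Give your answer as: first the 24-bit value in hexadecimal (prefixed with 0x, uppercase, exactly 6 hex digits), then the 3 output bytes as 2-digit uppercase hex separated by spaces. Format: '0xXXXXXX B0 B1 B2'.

Sextets: 4=56, d=29, z=51, P=15
24-bit: (56<<18) | (29<<12) | (51<<6) | 15
      = 0xE00000 | 0x01D000 | 0x000CC0 | 0x00000F
      = 0xE1DCCF
Bytes: (v>>16)&0xFF=E1, (v>>8)&0xFF=DC, v&0xFF=CF

Answer: 0xE1DCCF E1 DC CF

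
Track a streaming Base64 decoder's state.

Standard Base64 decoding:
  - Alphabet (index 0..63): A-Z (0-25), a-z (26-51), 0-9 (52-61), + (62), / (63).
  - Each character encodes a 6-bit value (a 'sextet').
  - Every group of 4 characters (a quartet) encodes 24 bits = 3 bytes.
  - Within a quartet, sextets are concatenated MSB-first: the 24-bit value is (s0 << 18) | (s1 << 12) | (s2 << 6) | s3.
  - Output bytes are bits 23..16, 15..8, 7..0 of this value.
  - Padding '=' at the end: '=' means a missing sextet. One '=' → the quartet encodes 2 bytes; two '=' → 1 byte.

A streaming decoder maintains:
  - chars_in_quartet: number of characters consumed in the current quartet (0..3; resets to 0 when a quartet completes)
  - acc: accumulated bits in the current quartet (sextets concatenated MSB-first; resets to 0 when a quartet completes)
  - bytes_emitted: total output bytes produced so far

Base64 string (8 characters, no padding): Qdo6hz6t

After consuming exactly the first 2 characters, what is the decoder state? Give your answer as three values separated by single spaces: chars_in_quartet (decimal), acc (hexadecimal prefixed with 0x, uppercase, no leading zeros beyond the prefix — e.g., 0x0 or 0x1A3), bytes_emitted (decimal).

Answer: 2 0x41D 0

Derivation:
After char 0 ('Q'=16): chars_in_quartet=1 acc=0x10 bytes_emitted=0
After char 1 ('d'=29): chars_in_quartet=2 acc=0x41D bytes_emitted=0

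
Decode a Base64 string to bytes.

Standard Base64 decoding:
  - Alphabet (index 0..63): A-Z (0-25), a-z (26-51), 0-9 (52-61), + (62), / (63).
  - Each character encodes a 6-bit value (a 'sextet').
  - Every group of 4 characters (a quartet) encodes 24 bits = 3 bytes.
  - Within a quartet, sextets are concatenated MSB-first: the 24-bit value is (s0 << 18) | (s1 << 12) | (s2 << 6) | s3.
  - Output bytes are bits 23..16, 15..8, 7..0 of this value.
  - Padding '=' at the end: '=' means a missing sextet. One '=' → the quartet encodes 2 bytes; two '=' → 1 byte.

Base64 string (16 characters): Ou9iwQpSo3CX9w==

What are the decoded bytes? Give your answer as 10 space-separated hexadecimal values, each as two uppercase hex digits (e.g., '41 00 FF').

After char 0 ('O'=14): chars_in_quartet=1 acc=0xE bytes_emitted=0
After char 1 ('u'=46): chars_in_quartet=2 acc=0x3AE bytes_emitted=0
After char 2 ('9'=61): chars_in_quartet=3 acc=0xEBBD bytes_emitted=0
After char 3 ('i'=34): chars_in_quartet=4 acc=0x3AEF62 -> emit 3A EF 62, reset; bytes_emitted=3
After char 4 ('w'=48): chars_in_quartet=1 acc=0x30 bytes_emitted=3
After char 5 ('Q'=16): chars_in_quartet=2 acc=0xC10 bytes_emitted=3
After char 6 ('p'=41): chars_in_quartet=3 acc=0x30429 bytes_emitted=3
After char 7 ('S'=18): chars_in_quartet=4 acc=0xC10A52 -> emit C1 0A 52, reset; bytes_emitted=6
After char 8 ('o'=40): chars_in_quartet=1 acc=0x28 bytes_emitted=6
After char 9 ('3'=55): chars_in_quartet=2 acc=0xA37 bytes_emitted=6
After char 10 ('C'=2): chars_in_quartet=3 acc=0x28DC2 bytes_emitted=6
After char 11 ('X'=23): chars_in_quartet=4 acc=0xA37097 -> emit A3 70 97, reset; bytes_emitted=9
After char 12 ('9'=61): chars_in_quartet=1 acc=0x3D bytes_emitted=9
After char 13 ('w'=48): chars_in_quartet=2 acc=0xF70 bytes_emitted=9
Padding '==': partial quartet acc=0xF70 -> emit F7; bytes_emitted=10

Answer: 3A EF 62 C1 0A 52 A3 70 97 F7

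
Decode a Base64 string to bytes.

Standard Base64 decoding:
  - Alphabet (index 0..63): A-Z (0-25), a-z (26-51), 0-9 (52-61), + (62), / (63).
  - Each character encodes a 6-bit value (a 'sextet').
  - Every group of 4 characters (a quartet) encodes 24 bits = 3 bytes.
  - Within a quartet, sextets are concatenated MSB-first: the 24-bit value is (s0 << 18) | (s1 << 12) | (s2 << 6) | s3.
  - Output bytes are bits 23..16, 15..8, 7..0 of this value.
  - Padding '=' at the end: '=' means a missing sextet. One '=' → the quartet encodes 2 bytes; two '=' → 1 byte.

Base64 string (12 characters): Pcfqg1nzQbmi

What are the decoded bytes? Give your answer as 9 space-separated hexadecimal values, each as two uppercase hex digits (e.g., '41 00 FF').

After char 0 ('P'=15): chars_in_quartet=1 acc=0xF bytes_emitted=0
After char 1 ('c'=28): chars_in_quartet=2 acc=0x3DC bytes_emitted=0
After char 2 ('f'=31): chars_in_quartet=3 acc=0xF71F bytes_emitted=0
After char 3 ('q'=42): chars_in_quartet=4 acc=0x3DC7EA -> emit 3D C7 EA, reset; bytes_emitted=3
After char 4 ('g'=32): chars_in_quartet=1 acc=0x20 bytes_emitted=3
After char 5 ('1'=53): chars_in_quartet=2 acc=0x835 bytes_emitted=3
After char 6 ('n'=39): chars_in_quartet=3 acc=0x20D67 bytes_emitted=3
After char 7 ('z'=51): chars_in_quartet=4 acc=0x8359F3 -> emit 83 59 F3, reset; bytes_emitted=6
After char 8 ('Q'=16): chars_in_quartet=1 acc=0x10 bytes_emitted=6
After char 9 ('b'=27): chars_in_quartet=2 acc=0x41B bytes_emitted=6
After char 10 ('m'=38): chars_in_quartet=3 acc=0x106E6 bytes_emitted=6
After char 11 ('i'=34): chars_in_quartet=4 acc=0x41B9A2 -> emit 41 B9 A2, reset; bytes_emitted=9

Answer: 3D C7 EA 83 59 F3 41 B9 A2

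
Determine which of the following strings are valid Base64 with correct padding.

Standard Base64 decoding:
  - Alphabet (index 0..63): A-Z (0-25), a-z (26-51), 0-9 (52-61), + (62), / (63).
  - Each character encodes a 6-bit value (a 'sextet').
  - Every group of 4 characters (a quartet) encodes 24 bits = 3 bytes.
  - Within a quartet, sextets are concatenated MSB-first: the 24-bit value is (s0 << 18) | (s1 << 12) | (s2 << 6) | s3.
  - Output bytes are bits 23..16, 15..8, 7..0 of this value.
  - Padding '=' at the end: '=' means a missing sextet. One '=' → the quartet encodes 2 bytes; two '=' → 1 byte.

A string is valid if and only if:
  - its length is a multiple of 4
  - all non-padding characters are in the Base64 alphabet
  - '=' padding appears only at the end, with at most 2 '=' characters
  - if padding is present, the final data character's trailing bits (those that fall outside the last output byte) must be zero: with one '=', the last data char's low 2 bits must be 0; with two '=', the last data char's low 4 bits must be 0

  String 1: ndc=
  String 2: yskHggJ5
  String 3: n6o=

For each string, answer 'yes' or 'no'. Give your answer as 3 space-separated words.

Answer: yes yes yes

Derivation:
String 1: 'ndc=' → valid
String 2: 'yskHggJ5' → valid
String 3: 'n6o=' → valid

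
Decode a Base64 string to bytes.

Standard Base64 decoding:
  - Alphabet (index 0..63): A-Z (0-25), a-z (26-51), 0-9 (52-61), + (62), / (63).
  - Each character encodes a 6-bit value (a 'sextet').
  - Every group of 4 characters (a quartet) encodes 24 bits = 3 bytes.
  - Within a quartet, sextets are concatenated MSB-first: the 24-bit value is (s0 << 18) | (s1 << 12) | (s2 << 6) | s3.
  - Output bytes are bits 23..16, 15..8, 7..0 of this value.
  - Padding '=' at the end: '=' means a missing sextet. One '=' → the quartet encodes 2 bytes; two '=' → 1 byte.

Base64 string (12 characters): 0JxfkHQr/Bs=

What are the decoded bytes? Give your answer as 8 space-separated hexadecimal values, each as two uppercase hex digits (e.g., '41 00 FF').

After char 0 ('0'=52): chars_in_quartet=1 acc=0x34 bytes_emitted=0
After char 1 ('J'=9): chars_in_quartet=2 acc=0xD09 bytes_emitted=0
After char 2 ('x'=49): chars_in_quartet=3 acc=0x34271 bytes_emitted=0
After char 3 ('f'=31): chars_in_quartet=4 acc=0xD09C5F -> emit D0 9C 5F, reset; bytes_emitted=3
After char 4 ('k'=36): chars_in_quartet=1 acc=0x24 bytes_emitted=3
After char 5 ('H'=7): chars_in_quartet=2 acc=0x907 bytes_emitted=3
After char 6 ('Q'=16): chars_in_quartet=3 acc=0x241D0 bytes_emitted=3
After char 7 ('r'=43): chars_in_quartet=4 acc=0x90742B -> emit 90 74 2B, reset; bytes_emitted=6
After char 8 ('/'=63): chars_in_quartet=1 acc=0x3F bytes_emitted=6
After char 9 ('B'=1): chars_in_quartet=2 acc=0xFC1 bytes_emitted=6
After char 10 ('s'=44): chars_in_quartet=3 acc=0x3F06C bytes_emitted=6
Padding '=': partial quartet acc=0x3F06C -> emit FC 1B; bytes_emitted=8

Answer: D0 9C 5F 90 74 2B FC 1B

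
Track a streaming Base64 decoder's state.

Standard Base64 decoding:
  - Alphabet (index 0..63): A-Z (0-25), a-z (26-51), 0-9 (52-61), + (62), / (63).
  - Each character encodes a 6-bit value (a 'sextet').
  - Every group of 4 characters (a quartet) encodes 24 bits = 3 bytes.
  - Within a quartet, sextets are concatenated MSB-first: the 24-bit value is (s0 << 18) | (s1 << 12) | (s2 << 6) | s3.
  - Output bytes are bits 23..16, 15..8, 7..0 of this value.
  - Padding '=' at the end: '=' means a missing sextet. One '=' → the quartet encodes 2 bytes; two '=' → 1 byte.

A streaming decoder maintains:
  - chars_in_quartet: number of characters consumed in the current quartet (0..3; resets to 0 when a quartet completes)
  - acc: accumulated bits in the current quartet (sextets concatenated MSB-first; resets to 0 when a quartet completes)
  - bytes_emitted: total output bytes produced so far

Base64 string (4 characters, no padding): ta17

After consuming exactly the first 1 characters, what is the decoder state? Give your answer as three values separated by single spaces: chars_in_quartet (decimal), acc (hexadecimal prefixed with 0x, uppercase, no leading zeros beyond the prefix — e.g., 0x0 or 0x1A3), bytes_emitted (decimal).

Answer: 1 0x2D 0

Derivation:
After char 0 ('t'=45): chars_in_quartet=1 acc=0x2D bytes_emitted=0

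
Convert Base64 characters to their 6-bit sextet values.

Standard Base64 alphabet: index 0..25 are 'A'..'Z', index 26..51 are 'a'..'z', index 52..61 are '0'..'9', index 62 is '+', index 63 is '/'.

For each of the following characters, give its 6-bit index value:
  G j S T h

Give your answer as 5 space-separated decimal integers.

'G': A..Z range, ord('G') − ord('A') = 6
'j': a..z range, 26 + ord('j') − ord('a') = 35
'S': A..Z range, ord('S') − ord('A') = 18
'T': A..Z range, ord('T') − ord('A') = 19
'h': a..z range, 26 + ord('h') − ord('a') = 33

Answer: 6 35 18 19 33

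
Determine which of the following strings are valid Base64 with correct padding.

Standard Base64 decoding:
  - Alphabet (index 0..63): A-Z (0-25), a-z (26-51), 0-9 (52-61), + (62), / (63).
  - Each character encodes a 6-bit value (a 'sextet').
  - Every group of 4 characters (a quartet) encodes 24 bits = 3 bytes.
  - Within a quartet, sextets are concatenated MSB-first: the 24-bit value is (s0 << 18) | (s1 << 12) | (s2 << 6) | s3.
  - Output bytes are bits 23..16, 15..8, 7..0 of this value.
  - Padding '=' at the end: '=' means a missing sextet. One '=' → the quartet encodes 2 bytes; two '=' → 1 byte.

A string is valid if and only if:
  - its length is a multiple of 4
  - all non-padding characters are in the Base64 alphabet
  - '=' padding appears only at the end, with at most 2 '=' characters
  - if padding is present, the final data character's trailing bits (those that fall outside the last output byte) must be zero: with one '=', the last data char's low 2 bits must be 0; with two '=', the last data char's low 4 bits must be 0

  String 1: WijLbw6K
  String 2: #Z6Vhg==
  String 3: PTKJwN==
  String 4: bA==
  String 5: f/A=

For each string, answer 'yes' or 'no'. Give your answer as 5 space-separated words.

Answer: yes no no yes yes

Derivation:
String 1: 'WijLbw6K' → valid
String 2: '#Z6Vhg==' → invalid (bad char(s): ['#'])
String 3: 'PTKJwN==' → invalid (bad trailing bits)
String 4: 'bA==' → valid
String 5: 'f/A=' → valid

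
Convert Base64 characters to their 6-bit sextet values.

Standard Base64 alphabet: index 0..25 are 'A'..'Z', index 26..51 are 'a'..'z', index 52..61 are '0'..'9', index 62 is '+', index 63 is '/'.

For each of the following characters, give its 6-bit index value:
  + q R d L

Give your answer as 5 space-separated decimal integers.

'+': index 62
'q': a..z range, 26 + ord('q') − ord('a') = 42
'R': A..Z range, ord('R') − ord('A') = 17
'd': a..z range, 26 + ord('d') − ord('a') = 29
'L': A..Z range, ord('L') − ord('A') = 11

Answer: 62 42 17 29 11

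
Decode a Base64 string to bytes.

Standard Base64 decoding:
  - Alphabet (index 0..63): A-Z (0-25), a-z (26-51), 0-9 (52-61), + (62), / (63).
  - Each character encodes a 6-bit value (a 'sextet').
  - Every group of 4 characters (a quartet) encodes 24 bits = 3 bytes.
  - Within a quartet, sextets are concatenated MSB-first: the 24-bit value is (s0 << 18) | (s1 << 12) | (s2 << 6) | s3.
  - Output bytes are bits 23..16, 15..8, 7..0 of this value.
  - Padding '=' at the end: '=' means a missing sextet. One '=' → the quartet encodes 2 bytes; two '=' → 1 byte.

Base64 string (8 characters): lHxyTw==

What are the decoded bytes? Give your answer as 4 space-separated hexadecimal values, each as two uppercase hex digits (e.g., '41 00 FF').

Answer: 94 7C 72 4F

Derivation:
After char 0 ('l'=37): chars_in_quartet=1 acc=0x25 bytes_emitted=0
After char 1 ('H'=7): chars_in_quartet=2 acc=0x947 bytes_emitted=0
After char 2 ('x'=49): chars_in_quartet=3 acc=0x251F1 bytes_emitted=0
After char 3 ('y'=50): chars_in_quartet=4 acc=0x947C72 -> emit 94 7C 72, reset; bytes_emitted=3
After char 4 ('T'=19): chars_in_quartet=1 acc=0x13 bytes_emitted=3
After char 5 ('w'=48): chars_in_quartet=2 acc=0x4F0 bytes_emitted=3
Padding '==': partial quartet acc=0x4F0 -> emit 4F; bytes_emitted=4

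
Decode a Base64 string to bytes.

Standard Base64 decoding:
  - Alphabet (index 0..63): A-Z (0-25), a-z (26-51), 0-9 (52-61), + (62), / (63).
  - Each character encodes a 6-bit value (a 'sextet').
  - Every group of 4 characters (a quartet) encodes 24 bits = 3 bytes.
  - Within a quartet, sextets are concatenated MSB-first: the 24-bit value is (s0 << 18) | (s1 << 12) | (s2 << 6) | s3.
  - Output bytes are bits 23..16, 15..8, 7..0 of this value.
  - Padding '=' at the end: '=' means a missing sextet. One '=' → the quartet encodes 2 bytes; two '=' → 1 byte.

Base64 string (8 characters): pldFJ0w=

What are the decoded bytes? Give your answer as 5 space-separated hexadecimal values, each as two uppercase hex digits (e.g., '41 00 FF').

Answer: A6 57 45 27 4C

Derivation:
After char 0 ('p'=41): chars_in_quartet=1 acc=0x29 bytes_emitted=0
After char 1 ('l'=37): chars_in_quartet=2 acc=0xA65 bytes_emitted=0
After char 2 ('d'=29): chars_in_quartet=3 acc=0x2995D bytes_emitted=0
After char 3 ('F'=5): chars_in_quartet=4 acc=0xA65745 -> emit A6 57 45, reset; bytes_emitted=3
After char 4 ('J'=9): chars_in_quartet=1 acc=0x9 bytes_emitted=3
After char 5 ('0'=52): chars_in_quartet=2 acc=0x274 bytes_emitted=3
After char 6 ('w'=48): chars_in_quartet=3 acc=0x9D30 bytes_emitted=3
Padding '=': partial quartet acc=0x9D30 -> emit 27 4C; bytes_emitted=5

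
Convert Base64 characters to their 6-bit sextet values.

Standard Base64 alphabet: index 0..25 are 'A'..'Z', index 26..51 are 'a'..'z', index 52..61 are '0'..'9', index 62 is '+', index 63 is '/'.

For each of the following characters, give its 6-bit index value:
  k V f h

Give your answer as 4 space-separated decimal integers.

'k': a..z range, 26 + ord('k') − ord('a') = 36
'V': A..Z range, ord('V') − ord('A') = 21
'f': a..z range, 26 + ord('f') − ord('a') = 31
'h': a..z range, 26 + ord('h') − ord('a') = 33

Answer: 36 21 31 33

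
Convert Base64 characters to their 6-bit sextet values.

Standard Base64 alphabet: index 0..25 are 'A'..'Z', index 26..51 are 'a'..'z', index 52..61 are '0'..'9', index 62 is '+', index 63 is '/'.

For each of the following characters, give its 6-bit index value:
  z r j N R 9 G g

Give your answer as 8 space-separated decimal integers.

'z': a..z range, 26 + ord('z') − ord('a') = 51
'r': a..z range, 26 + ord('r') − ord('a') = 43
'j': a..z range, 26 + ord('j') − ord('a') = 35
'N': A..Z range, ord('N') − ord('A') = 13
'R': A..Z range, ord('R') − ord('A') = 17
'9': 0..9 range, 52 + ord('9') − ord('0') = 61
'G': A..Z range, ord('G') − ord('A') = 6
'g': a..z range, 26 + ord('g') − ord('a') = 32

Answer: 51 43 35 13 17 61 6 32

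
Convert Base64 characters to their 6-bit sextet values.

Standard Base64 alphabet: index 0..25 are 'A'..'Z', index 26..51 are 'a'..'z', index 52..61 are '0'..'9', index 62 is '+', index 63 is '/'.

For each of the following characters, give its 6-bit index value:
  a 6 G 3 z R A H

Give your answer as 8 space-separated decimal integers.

Answer: 26 58 6 55 51 17 0 7

Derivation:
'a': a..z range, 26 + ord('a') − ord('a') = 26
'6': 0..9 range, 52 + ord('6') − ord('0') = 58
'G': A..Z range, ord('G') − ord('A') = 6
'3': 0..9 range, 52 + ord('3') − ord('0') = 55
'z': a..z range, 26 + ord('z') − ord('a') = 51
'R': A..Z range, ord('R') − ord('A') = 17
'A': A..Z range, ord('A') − ord('A') = 0
'H': A..Z range, ord('H') − ord('A') = 7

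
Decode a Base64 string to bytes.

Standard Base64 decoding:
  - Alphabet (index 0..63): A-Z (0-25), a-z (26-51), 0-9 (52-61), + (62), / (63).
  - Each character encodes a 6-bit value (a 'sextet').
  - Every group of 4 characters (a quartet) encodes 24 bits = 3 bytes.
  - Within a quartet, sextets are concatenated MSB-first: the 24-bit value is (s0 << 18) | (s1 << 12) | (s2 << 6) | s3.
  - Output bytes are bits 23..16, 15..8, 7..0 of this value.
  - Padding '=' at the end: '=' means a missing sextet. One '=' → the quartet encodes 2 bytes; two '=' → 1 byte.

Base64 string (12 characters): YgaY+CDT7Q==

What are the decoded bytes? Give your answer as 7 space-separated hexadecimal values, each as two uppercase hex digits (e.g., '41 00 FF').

Answer: 62 06 98 F8 20 D3 ED

Derivation:
After char 0 ('Y'=24): chars_in_quartet=1 acc=0x18 bytes_emitted=0
After char 1 ('g'=32): chars_in_quartet=2 acc=0x620 bytes_emitted=0
After char 2 ('a'=26): chars_in_quartet=3 acc=0x1881A bytes_emitted=0
After char 3 ('Y'=24): chars_in_quartet=4 acc=0x620698 -> emit 62 06 98, reset; bytes_emitted=3
After char 4 ('+'=62): chars_in_quartet=1 acc=0x3E bytes_emitted=3
After char 5 ('C'=2): chars_in_quartet=2 acc=0xF82 bytes_emitted=3
After char 6 ('D'=3): chars_in_quartet=3 acc=0x3E083 bytes_emitted=3
After char 7 ('T'=19): chars_in_quartet=4 acc=0xF820D3 -> emit F8 20 D3, reset; bytes_emitted=6
After char 8 ('7'=59): chars_in_quartet=1 acc=0x3B bytes_emitted=6
After char 9 ('Q'=16): chars_in_quartet=2 acc=0xED0 bytes_emitted=6
Padding '==': partial quartet acc=0xED0 -> emit ED; bytes_emitted=7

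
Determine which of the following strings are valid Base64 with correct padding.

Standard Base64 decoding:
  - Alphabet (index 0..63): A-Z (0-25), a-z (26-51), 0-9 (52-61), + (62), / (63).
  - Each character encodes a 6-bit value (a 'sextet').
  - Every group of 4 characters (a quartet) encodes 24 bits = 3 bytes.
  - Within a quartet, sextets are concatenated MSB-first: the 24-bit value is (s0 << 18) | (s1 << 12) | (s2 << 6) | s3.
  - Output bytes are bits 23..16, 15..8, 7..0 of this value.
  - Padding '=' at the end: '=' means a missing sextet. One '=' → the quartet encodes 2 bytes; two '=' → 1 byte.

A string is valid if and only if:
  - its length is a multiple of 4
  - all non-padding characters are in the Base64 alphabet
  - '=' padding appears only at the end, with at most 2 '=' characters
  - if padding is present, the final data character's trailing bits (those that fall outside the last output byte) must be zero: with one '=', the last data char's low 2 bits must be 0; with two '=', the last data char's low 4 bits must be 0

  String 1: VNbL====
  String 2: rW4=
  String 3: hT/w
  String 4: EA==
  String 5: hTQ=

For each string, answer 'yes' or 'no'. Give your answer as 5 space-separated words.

Answer: no yes yes yes yes

Derivation:
String 1: 'VNbL====' → invalid (4 pad chars (max 2))
String 2: 'rW4=' → valid
String 3: 'hT/w' → valid
String 4: 'EA==' → valid
String 5: 'hTQ=' → valid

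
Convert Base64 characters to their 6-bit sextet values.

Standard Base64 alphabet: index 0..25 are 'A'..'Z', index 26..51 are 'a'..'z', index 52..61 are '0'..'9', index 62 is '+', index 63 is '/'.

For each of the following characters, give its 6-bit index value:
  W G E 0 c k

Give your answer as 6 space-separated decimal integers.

'W': A..Z range, ord('W') − ord('A') = 22
'G': A..Z range, ord('G') − ord('A') = 6
'E': A..Z range, ord('E') − ord('A') = 4
'0': 0..9 range, 52 + ord('0') − ord('0') = 52
'c': a..z range, 26 + ord('c') − ord('a') = 28
'k': a..z range, 26 + ord('k') − ord('a') = 36

Answer: 22 6 4 52 28 36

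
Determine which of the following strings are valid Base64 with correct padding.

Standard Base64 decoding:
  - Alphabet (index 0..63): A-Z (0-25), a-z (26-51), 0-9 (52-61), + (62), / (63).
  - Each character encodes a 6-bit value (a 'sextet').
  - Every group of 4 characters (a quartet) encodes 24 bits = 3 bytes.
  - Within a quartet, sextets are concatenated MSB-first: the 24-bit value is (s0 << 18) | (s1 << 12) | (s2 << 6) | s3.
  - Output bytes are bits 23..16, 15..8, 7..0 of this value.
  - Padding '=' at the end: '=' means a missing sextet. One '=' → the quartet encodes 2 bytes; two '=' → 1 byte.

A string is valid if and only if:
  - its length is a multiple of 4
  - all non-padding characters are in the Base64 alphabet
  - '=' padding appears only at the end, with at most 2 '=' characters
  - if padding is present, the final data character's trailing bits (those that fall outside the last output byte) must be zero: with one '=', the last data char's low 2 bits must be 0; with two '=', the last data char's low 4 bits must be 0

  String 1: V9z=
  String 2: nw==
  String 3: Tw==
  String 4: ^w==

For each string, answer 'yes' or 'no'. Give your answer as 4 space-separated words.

String 1: 'V9z=' → invalid (bad trailing bits)
String 2: 'nw==' → valid
String 3: 'Tw==' → valid
String 4: '^w==' → invalid (bad char(s): ['^'])

Answer: no yes yes no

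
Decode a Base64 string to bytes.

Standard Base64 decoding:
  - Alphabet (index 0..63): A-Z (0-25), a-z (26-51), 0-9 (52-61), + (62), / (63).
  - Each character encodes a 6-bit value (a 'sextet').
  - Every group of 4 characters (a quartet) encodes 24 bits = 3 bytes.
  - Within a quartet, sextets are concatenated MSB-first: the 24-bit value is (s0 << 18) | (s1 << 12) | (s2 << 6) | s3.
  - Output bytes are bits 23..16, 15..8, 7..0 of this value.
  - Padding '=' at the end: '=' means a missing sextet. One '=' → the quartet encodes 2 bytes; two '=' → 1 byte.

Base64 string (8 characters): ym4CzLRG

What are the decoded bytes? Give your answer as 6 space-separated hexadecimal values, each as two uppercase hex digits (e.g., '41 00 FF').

After char 0 ('y'=50): chars_in_quartet=1 acc=0x32 bytes_emitted=0
After char 1 ('m'=38): chars_in_quartet=2 acc=0xCA6 bytes_emitted=0
After char 2 ('4'=56): chars_in_quartet=3 acc=0x329B8 bytes_emitted=0
After char 3 ('C'=2): chars_in_quartet=4 acc=0xCA6E02 -> emit CA 6E 02, reset; bytes_emitted=3
After char 4 ('z'=51): chars_in_quartet=1 acc=0x33 bytes_emitted=3
After char 5 ('L'=11): chars_in_quartet=2 acc=0xCCB bytes_emitted=3
After char 6 ('R'=17): chars_in_quartet=3 acc=0x332D1 bytes_emitted=3
After char 7 ('G'=6): chars_in_quartet=4 acc=0xCCB446 -> emit CC B4 46, reset; bytes_emitted=6

Answer: CA 6E 02 CC B4 46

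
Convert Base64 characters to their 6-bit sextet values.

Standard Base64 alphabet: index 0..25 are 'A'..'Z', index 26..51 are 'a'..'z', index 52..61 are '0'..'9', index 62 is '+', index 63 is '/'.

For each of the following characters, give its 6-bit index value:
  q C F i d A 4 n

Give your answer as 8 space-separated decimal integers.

'q': a..z range, 26 + ord('q') − ord('a') = 42
'C': A..Z range, ord('C') − ord('A') = 2
'F': A..Z range, ord('F') − ord('A') = 5
'i': a..z range, 26 + ord('i') − ord('a') = 34
'd': a..z range, 26 + ord('d') − ord('a') = 29
'A': A..Z range, ord('A') − ord('A') = 0
'4': 0..9 range, 52 + ord('4') − ord('0') = 56
'n': a..z range, 26 + ord('n') − ord('a') = 39

Answer: 42 2 5 34 29 0 56 39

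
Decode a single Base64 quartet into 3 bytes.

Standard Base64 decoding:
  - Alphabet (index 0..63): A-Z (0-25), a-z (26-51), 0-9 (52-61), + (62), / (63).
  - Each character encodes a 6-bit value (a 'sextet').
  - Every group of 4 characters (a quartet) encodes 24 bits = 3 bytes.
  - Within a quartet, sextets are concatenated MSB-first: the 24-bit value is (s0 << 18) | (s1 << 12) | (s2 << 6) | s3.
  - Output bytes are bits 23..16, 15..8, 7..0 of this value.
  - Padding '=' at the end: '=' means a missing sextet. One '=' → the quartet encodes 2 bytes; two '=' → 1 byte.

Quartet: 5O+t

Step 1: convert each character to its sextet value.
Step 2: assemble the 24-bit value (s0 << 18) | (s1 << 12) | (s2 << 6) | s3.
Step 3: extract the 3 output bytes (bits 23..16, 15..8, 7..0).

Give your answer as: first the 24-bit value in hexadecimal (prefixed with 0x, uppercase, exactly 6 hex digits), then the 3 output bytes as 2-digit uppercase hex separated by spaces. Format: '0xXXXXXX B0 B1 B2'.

Answer: 0xE4EFAD E4 EF AD

Derivation:
Sextets: 5=57, O=14, +=62, t=45
24-bit: (57<<18) | (14<<12) | (62<<6) | 45
      = 0xE40000 | 0x00E000 | 0x000F80 | 0x00002D
      = 0xE4EFAD
Bytes: (v>>16)&0xFF=E4, (v>>8)&0xFF=EF, v&0xFF=AD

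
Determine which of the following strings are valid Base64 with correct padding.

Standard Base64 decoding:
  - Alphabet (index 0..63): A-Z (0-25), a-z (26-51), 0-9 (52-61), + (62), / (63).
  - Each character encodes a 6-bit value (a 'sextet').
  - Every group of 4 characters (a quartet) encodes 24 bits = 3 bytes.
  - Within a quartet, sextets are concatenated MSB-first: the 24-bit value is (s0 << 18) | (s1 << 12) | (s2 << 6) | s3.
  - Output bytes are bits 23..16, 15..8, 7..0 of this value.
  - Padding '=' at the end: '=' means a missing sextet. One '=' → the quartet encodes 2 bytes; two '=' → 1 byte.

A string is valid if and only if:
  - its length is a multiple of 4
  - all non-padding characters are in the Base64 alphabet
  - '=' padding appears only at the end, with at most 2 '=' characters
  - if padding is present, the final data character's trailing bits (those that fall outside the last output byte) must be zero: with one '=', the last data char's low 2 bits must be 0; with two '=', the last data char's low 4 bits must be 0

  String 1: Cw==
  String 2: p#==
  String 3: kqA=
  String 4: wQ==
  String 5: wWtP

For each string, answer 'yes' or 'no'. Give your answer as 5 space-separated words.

String 1: 'Cw==' → valid
String 2: 'p#==' → invalid (bad char(s): ['#'])
String 3: 'kqA=' → valid
String 4: 'wQ==' → valid
String 5: 'wWtP' → valid

Answer: yes no yes yes yes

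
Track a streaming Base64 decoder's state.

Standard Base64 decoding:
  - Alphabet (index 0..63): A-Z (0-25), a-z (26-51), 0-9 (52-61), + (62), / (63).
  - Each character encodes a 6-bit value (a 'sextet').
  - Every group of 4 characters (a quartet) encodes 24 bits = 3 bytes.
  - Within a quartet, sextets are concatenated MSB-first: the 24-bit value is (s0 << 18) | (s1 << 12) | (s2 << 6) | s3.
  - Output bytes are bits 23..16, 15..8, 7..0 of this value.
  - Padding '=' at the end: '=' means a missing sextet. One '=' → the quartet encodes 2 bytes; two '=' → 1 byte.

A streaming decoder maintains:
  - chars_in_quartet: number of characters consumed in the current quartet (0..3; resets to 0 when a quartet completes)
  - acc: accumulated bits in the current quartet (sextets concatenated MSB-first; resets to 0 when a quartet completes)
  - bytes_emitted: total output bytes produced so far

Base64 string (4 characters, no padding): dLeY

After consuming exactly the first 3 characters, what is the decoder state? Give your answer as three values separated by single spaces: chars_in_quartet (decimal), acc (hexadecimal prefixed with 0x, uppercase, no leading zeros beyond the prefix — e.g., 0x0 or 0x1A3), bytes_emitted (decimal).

Answer: 3 0x1D2DE 0

Derivation:
After char 0 ('d'=29): chars_in_quartet=1 acc=0x1D bytes_emitted=0
After char 1 ('L'=11): chars_in_quartet=2 acc=0x74B bytes_emitted=0
After char 2 ('e'=30): chars_in_quartet=3 acc=0x1D2DE bytes_emitted=0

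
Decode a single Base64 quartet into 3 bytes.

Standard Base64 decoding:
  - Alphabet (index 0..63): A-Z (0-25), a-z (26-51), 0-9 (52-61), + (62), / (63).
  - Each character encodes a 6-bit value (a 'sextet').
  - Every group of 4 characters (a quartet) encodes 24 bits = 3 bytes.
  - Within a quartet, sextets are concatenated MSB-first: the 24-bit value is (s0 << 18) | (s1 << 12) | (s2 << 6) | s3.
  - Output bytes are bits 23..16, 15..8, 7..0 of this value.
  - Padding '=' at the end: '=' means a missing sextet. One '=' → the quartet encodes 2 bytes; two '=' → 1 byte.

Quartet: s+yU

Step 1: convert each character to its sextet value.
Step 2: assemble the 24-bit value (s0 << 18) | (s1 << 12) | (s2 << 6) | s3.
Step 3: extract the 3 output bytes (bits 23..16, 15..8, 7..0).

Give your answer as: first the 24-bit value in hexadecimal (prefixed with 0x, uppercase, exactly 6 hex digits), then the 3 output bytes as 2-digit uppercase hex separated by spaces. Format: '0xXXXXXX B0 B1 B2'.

Answer: 0xB3EC94 B3 EC 94

Derivation:
Sextets: s=44, +=62, y=50, U=20
24-bit: (44<<18) | (62<<12) | (50<<6) | 20
      = 0xB00000 | 0x03E000 | 0x000C80 | 0x000014
      = 0xB3EC94
Bytes: (v>>16)&0xFF=B3, (v>>8)&0xFF=EC, v&0xFF=94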